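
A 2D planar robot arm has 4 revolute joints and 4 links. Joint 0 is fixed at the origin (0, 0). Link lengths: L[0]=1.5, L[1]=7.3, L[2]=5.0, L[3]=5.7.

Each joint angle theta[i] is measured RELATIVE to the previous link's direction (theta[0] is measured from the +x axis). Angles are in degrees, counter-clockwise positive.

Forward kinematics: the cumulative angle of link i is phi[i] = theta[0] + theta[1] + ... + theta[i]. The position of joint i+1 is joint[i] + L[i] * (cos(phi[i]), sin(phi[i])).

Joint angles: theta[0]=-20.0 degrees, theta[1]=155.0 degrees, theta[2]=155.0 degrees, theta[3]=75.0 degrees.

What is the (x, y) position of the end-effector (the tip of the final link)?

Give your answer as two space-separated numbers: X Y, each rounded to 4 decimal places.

joint[0] = (0.0000, 0.0000)  (base)
link 0: phi[0] = -20 = -20 deg
  cos(-20 deg) = 0.9397, sin(-20 deg) = -0.3420
  joint[1] = (0.0000, 0.0000) + 1.5 * (0.9397, -0.3420) = (0.0000 + 1.4095, 0.0000 + -0.5130) = (1.4095, -0.5130)
link 1: phi[1] = -20 + 155 = 135 deg
  cos(135 deg) = -0.7071, sin(135 deg) = 0.7071
  joint[2] = (1.4095, -0.5130) + 7.3 * (-0.7071, 0.7071) = (1.4095 + -5.1619, -0.5130 + 5.1619) = (-3.7523, 4.6488)
link 2: phi[2] = -20 + 155 + 155 = 290 deg
  cos(290 deg) = 0.3420, sin(290 deg) = -0.9397
  joint[3] = (-3.7523, 4.6488) + 5 * (0.3420, -0.9397) = (-3.7523 + 1.7101, 4.6488 + -4.6985) = (-2.0422, -0.0496)
link 3: phi[3] = -20 + 155 + 155 + 75 = 365 deg
  cos(365 deg) = 0.9962, sin(365 deg) = 0.0872
  joint[4] = (-2.0422, -0.0496) + 5.7 * (0.9962, 0.0872) = (-2.0422 + 5.6783, -0.0496 + 0.4968) = (3.6361, 0.4472)
End effector: (3.6361, 0.4472)

Answer: 3.6361 0.4472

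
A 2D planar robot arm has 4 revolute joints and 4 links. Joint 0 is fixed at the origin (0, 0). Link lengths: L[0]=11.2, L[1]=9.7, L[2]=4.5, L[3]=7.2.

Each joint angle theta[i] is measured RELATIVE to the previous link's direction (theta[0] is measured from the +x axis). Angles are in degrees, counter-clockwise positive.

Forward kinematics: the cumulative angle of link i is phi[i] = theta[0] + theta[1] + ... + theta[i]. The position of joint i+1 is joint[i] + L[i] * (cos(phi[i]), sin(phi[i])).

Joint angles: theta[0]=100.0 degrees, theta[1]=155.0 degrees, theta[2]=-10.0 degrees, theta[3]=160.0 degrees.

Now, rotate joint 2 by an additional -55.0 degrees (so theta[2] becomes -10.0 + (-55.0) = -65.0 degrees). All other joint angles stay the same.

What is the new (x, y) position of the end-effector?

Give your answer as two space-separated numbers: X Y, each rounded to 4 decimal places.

Answer: -1.7964 -0.3713

Derivation:
joint[0] = (0.0000, 0.0000)  (base)
link 0: phi[0] = 100 = 100 deg
  cos(100 deg) = -0.1736, sin(100 deg) = 0.9848
  joint[1] = (0.0000, 0.0000) + 11.2 * (-0.1736, 0.9848) = (0.0000 + -1.9449, 0.0000 + 11.0298) = (-1.9449, 11.0298)
link 1: phi[1] = 100 + 155 = 255 deg
  cos(255 deg) = -0.2588, sin(255 deg) = -0.9659
  joint[2] = (-1.9449, 11.0298) + 9.7 * (-0.2588, -0.9659) = (-1.9449 + -2.5105, 11.0298 + -9.3695) = (-4.4554, 1.6604)
link 2: phi[2] = 100 + 155 + -65 = 190 deg
  cos(190 deg) = -0.9848, sin(190 deg) = -0.1736
  joint[3] = (-4.4554, 1.6604) + 4.5 * (-0.9848, -0.1736) = (-4.4554 + -4.4316, 1.6604 + -0.7814) = (-8.8870, 0.8789)
link 3: phi[3] = 100 + 155 + -65 + 160 = 350 deg
  cos(350 deg) = 0.9848, sin(350 deg) = -0.1736
  joint[4] = (-8.8870, 0.8789) + 7.2 * (0.9848, -0.1736) = (-8.8870 + 7.0906, 0.8789 + -1.2503) = (-1.7964, -0.3713)
End effector: (-1.7964, -0.3713)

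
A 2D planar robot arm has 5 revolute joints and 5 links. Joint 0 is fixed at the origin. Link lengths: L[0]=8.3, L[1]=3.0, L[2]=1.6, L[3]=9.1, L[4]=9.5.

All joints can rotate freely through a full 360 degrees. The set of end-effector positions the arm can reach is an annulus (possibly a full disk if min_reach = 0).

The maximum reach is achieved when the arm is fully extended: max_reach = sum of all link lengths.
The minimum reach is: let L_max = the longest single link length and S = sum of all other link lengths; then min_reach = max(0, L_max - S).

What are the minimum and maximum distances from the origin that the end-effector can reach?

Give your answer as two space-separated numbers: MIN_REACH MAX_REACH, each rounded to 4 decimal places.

Link lengths: [8.3, 3.0, 1.6, 9.1, 9.5]
max_reach = 8.3 + 3 + 1.6 + 9.1 + 9.5 = 31.5
L_max = max([8.3, 3.0, 1.6, 9.1, 9.5]) = 9.5
S (sum of others) = 31.5 - 9.5 = 22
min_reach = max(0, 9.5 - 22) = max(0, -12.5) = 0

Answer: 0.0000 31.5000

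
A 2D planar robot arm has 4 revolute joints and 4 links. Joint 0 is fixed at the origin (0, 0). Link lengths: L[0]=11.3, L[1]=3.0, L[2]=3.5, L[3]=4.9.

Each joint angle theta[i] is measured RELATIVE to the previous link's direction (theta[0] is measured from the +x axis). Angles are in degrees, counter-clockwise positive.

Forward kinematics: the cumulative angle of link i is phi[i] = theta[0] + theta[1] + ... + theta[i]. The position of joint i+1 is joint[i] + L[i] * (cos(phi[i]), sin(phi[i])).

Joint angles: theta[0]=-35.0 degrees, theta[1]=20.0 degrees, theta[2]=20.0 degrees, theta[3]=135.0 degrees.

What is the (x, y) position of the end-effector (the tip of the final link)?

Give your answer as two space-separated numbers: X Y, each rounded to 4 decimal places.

Answer: 11.8873 -3.8032

Derivation:
joint[0] = (0.0000, 0.0000)  (base)
link 0: phi[0] = -35 = -35 deg
  cos(-35 deg) = 0.8192, sin(-35 deg) = -0.5736
  joint[1] = (0.0000, 0.0000) + 11.3 * (0.8192, -0.5736) = (0.0000 + 9.2564, 0.0000 + -6.4814) = (9.2564, -6.4814)
link 1: phi[1] = -35 + 20 = -15 deg
  cos(-15 deg) = 0.9659, sin(-15 deg) = -0.2588
  joint[2] = (9.2564, -6.4814) + 3 * (0.9659, -0.2588) = (9.2564 + 2.8978, -6.4814 + -0.7765) = (12.1542, -7.2579)
link 2: phi[2] = -35 + 20 + 20 = 5 deg
  cos(5 deg) = 0.9962, sin(5 deg) = 0.0872
  joint[3] = (12.1542, -7.2579) + 3.5 * (0.9962, 0.0872) = (12.1542 + 3.4867, -7.2579 + 0.3050) = (15.6409, -6.9528)
link 3: phi[3] = -35 + 20 + 20 + 135 = 140 deg
  cos(140 deg) = -0.7660, sin(140 deg) = 0.6428
  joint[4] = (15.6409, -6.9528) + 4.9 * (-0.7660, 0.6428) = (15.6409 + -3.7536, -6.9528 + 3.1497) = (11.8873, -3.8032)
End effector: (11.8873, -3.8032)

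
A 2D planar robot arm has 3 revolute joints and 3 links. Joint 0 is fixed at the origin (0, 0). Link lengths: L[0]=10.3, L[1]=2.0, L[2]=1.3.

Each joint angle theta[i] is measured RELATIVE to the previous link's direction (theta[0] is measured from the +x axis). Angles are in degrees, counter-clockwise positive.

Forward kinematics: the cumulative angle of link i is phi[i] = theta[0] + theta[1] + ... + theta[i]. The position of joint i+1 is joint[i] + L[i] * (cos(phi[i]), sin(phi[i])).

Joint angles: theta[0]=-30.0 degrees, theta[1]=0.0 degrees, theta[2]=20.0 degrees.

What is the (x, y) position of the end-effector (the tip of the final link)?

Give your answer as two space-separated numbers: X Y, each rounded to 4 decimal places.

Answer: 11.9324 -6.3757

Derivation:
joint[0] = (0.0000, 0.0000)  (base)
link 0: phi[0] = -30 = -30 deg
  cos(-30 deg) = 0.8660, sin(-30 deg) = -0.5000
  joint[1] = (0.0000, 0.0000) + 10.3 * (0.8660, -0.5000) = (0.0000 + 8.9201, 0.0000 + -5.1500) = (8.9201, -5.1500)
link 1: phi[1] = -30 + 0 = -30 deg
  cos(-30 deg) = 0.8660, sin(-30 deg) = -0.5000
  joint[2] = (8.9201, -5.1500) + 2 * (0.8660, -0.5000) = (8.9201 + 1.7321, -5.1500 + -1.0000) = (10.6521, -6.1500)
link 2: phi[2] = -30 + 0 + 20 = -10 deg
  cos(-10 deg) = 0.9848, sin(-10 deg) = -0.1736
  joint[3] = (10.6521, -6.1500) + 1.3 * (0.9848, -0.1736) = (10.6521 + 1.2803, -6.1500 + -0.2257) = (11.9324, -6.3757)
End effector: (11.9324, -6.3757)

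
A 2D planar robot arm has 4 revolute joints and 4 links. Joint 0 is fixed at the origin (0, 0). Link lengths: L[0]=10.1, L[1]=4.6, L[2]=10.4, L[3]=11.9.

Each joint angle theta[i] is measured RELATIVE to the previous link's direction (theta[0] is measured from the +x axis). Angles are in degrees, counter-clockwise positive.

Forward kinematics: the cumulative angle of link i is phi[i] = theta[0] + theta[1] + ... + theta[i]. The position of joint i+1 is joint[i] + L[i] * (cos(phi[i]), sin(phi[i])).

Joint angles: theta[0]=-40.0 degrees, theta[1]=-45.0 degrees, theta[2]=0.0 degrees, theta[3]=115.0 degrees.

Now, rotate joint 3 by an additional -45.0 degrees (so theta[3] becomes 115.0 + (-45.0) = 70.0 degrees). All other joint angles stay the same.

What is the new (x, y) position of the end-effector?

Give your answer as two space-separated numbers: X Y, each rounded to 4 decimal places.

joint[0] = (0.0000, 0.0000)  (base)
link 0: phi[0] = -40 = -40 deg
  cos(-40 deg) = 0.7660, sin(-40 deg) = -0.6428
  joint[1] = (0.0000, 0.0000) + 10.1 * (0.7660, -0.6428) = (0.0000 + 7.7370, 0.0000 + -6.4922) = (7.7370, -6.4922)
link 1: phi[1] = -40 + -45 = -85 deg
  cos(-85 deg) = 0.0872, sin(-85 deg) = -0.9962
  joint[2] = (7.7370, -6.4922) + 4.6 * (0.0872, -0.9962) = (7.7370 + 0.4009, -6.4922 + -4.5825) = (8.1380, -11.0747)
link 2: phi[2] = -40 + -45 + 0 = -85 deg
  cos(-85 deg) = 0.0872, sin(-85 deg) = -0.9962
  joint[3] = (8.1380, -11.0747) + 10.4 * (0.0872, -0.9962) = (8.1380 + 0.9064, -11.0747 + -10.3604) = (9.0444, -21.4351)
link 3: phi[3] = -40 + -45 + 0 + 70 = -15 deg
  cos(-15 deg) = 0.9659, sin(-15 deg) = -0.2588
  joint[4] = (9.0444, -21.4351) + 11.9 * (0.9659, -0.2588) = (9.0444 + 11.4945, -21.4351 + -3.0799) = (20.5389, -24.5150)
End effector: (20.5389, -24.5150)

Answer: 20.5389 -24.5150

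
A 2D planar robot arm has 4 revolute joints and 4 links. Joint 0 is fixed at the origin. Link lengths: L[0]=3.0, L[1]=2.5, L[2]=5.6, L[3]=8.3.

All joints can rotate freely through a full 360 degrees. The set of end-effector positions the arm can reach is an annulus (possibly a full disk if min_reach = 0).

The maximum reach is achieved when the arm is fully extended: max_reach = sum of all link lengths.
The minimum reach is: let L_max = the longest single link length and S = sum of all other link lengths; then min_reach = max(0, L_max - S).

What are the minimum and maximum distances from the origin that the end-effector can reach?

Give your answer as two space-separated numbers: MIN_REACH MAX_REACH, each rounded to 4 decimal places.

Answer: 0.0000 19.4000

Derivation:
Link lengths: [3.0, 2.5, 5.6, 8.3]
max_reach = 3 + 2.5 + 5.6 + 8.3 = 19.4
L_max = max([3.0, 2.5, 5.6, 8.3]) = 8.3
S (sum of others) = 19.4 - 8.3 = 11.1
min_reach = max(0, 8.3 - 11.1) = max(0, -2.8) = 0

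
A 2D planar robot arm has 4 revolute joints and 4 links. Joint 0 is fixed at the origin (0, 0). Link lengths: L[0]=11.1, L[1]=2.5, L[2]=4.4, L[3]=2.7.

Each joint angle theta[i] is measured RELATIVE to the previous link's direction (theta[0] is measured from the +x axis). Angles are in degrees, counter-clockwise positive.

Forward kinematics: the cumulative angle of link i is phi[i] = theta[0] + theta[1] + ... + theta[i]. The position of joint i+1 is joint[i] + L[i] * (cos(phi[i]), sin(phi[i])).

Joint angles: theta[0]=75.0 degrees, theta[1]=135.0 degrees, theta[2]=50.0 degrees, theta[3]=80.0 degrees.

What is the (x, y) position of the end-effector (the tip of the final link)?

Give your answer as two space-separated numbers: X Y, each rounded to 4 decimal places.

joint[0] = (0.0000, 0.0000)  (base)
link 0: phi[0] = 75 = 75 deg
  cos(75 deg) = 0.2588, sin(75 deg) = 0.9659
  joint[1] = (0.0000, 0.0000) + 11.1 * (0.2588, 0.9659) = (0.0000 + 2.8729, 0.0000 + 10.7218) = (2.8729, 10.7218)
link 1: phi[1] = 75 + 135 = 210 deg
  cos(210 deg) = -0.8660, sin(210 deg) = -0.5000
  joint[2] = (2.8729, 10.7218) + 2.5 * (-0.8660, -0.5000) = (2.8729 + -2.1651, 10.7218 + -1.2500) = (0.7078, 9.4718)
link 2: phi[2] = 75 + 135 + 50 = 260 deg
  cos(260 deg) = -0.1736, sin(260 deg) = -0.9848
  joint[3] = (0.7078, 9.4718) + 4.4 * (-0.1736, -0.9848) = (0.7078 + -0.7641, 9.4718 + -4.3332) = (-0.0562, 5.1386)
link 3: phi[3] = 75 + 135 + 50 + 80 = 340 deg
  cos(340 deg) = 0.9397, sin(340 deg) = -0.3420
  joint[4] = (-0.0562, 5.1386) + 2.7 * (0.9397, -0.3420) = (-0.0562 + 2.5372, 5.1386 + -0.9235) = (2.4809, 4.2152)
End effector: (2.4809, 4.2152)

Answer: 2.4809 4.2152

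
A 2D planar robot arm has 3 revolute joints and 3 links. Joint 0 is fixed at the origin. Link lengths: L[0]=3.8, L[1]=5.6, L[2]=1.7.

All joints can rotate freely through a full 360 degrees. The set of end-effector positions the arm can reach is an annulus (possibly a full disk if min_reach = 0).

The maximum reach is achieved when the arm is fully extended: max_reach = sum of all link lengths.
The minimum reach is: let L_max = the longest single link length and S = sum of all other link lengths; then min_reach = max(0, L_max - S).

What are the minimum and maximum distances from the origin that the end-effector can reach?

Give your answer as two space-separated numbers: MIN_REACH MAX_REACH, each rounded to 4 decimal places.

Answer: 0.1000 11.1000

Derivation:
Link lengths: [3.8, 5.6, 1.7]
max_reach = 3.8 + 5.6 + 1.7 = 11.1
L_max = max([3.8, 5.6, 1.7]) = 5.6
S (sum of others) = 11.1 - 5.6 = 5.5
min_reach = max(0, 5.6 - 5.5) = max(0, 0.1) = 0.1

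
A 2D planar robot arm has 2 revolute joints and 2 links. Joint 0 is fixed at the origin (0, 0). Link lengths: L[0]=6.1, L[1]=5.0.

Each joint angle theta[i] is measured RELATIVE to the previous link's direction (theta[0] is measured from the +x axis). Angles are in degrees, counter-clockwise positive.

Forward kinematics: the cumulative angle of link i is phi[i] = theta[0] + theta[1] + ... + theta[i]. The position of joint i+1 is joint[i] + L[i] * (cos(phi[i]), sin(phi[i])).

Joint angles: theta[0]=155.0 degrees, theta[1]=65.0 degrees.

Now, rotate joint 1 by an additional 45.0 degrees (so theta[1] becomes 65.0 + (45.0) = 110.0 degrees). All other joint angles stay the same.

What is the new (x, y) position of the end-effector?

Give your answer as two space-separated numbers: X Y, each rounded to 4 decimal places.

Answer: -5.9643 -2.4030

Derivation:
joint[0] = (0.0000, 0.0000)  (base)
link 0: phi[0] = 155 = 155 deg
  cos(155 deg) = -0.9063, sin(155 deg) = 0.4226
  joint[1] = (0.0000, 0.0000) + 6.1 * (-0.9063, 0.4226) = (0.0000 + -5.5285, 0.0000 + 2.5780) = (-5.5285, 2.5780)
link 1: phi[1] = 155 + 110 = 265 deg
  cos(265 deg) = -0.0872, sin(265 deg) = -0.9962
  joint[2] = (-5.5285, 2.5780) + 5 * (-0.0872, -0.9962) = (-5.5285 + -0.4358, 2.5780 + -4.9810) = (-5.9643, -2.4030)
End effector: (-5.9643, -2.4030)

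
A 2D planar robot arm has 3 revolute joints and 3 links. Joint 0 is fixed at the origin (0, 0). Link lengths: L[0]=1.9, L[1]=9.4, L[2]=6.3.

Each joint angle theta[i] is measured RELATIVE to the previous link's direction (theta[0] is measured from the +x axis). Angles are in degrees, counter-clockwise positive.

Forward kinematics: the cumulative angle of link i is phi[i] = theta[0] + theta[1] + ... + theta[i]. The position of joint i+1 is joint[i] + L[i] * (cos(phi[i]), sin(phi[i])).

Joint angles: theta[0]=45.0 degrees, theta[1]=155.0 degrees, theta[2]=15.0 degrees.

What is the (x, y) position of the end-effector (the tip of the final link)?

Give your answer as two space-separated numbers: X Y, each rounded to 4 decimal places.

Answer: -12.6503 -5.4850

Derivation:
joint[0] = (0.0000, 0.0000)  (base)
link 0: phi[0] = 45 = 45 deg
  cos(45 deg) = 0.7071, sin(45 deg) = 0.7071
  joint[1] = (0.0000, 0.0000) + 1.9 * (0.7071, 0.7071) = (0.0000 + 1.3435, 0.0000 + 1.3435) = (1.3435, 1.3435)
link 1: phi[1] = 45 + 155 = 200 deg
  cos(200 deg) = -0.9397, sin(200 deg) = -0.3420
  joint[2] = (1.3435, 1.3435) + 9.4 * (-0.9397, -0.3420) = (1.3435 + -8.8331, 1.3435 + -3.2150) = (-7.4896, -1.8715)
link 2: phi[2] = 45 + 155 + 15 = 215 deg
  cos(215 deg) = -0.8192, sin(215 deg) = -0.5736
  joint[3] = (-7.4896, -1.8715) + 6.3 * (-0.8192, -0.5736) = (-7.4896 + -5.1607, -1.8715 + -3.6135) = (-12.6503, -5.4850)
End effector: (-12.6503, -5.4850)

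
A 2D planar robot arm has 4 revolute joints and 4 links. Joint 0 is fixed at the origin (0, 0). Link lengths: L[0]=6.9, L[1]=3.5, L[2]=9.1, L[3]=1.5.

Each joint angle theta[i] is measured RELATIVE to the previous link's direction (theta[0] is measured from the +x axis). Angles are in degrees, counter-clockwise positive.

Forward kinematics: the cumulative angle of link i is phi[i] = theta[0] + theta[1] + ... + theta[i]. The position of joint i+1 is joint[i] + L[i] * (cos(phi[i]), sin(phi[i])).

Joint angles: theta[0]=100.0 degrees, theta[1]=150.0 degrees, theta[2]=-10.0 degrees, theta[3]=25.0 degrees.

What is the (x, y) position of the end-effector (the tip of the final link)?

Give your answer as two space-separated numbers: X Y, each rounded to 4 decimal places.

joint[0] = (0.0000, 0.0000)  (base)
link 0: phi[0] = 100 = 100 deg
  cos(100 deg) = -0.1736, sin(100 deg) = 0.9848
  joint[1] = (0.0000, 0.0000) + 6.9 * (-0.1736, 0.9848) = (0.0000 + -1.1982, 0.0000 + 6.7952) = (-1.1982, 6.7952)
link 1: phi[1] = 100 + 150 = 250 deg
  cos(250 deg) = -0.3420, sin(250 deg) = -0.9397
  joint[2] = (-1.1982, 6.7952) + 3.5 * (-0.3420, -0.9397) = (-1.1982 + -1.1971, 6.7952 + -3.2889) = (-2.3952, 3.5062)
link 2: phi[2] = 100 + 150 + -10 = 240 deg
  cos(240 deg) = -0.5000, sin(240 deg) = -0.8660
  joint[3] = (-2.3952, 3.5062) + 9.1 * (-0.5000, -0.8660) = (-2.3952 + -4.5500, 3.5062 + -7.8808) = (-6.9452, -4.3746)
link 3: phi[3] = 100 + 150 + -10 + 25 = 265 deg
  cos(265 deg) = -0.0872, sin(265 deg) = -0.9962
  joint[4] = (-6.9452, -4.3746) + 1.5 * (-0.0872, -0.9962) = (-6.9452 + -0.1307, -4.3746 + -1.4943) = (-7.0760, -5.8689)
End effector: (-7.0760, -5.8689)

Answer: -7.0760 -5.8689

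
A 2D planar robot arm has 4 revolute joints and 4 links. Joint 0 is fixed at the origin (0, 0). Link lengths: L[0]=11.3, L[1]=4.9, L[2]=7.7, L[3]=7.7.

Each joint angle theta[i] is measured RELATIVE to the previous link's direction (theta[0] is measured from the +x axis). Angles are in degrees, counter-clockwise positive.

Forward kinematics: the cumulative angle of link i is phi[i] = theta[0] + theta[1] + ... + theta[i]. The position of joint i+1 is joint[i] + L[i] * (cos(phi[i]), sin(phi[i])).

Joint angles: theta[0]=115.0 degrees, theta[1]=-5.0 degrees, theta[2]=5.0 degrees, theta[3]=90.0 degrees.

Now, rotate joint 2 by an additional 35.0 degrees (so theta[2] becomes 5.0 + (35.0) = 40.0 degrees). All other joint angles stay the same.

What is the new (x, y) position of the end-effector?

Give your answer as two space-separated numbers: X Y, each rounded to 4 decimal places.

Answer: -16.9699 12.0274

Derivation:
joint[0] = (0.0000, 0.0000)  (base)
link 0: phi[0] = 115 = 115 deg
  cos(115 deg) = -0.4226, sin(115 deg) = 0.9063
  joint[1] = (0.0000, 0.0000) + 11.3 * (-0.4226, 0.9063) = (0.0000 + -4.7756, 0.0000 + 10.2413) = (-4.7756, 10.2413)
link 1: phi[1] = 115 + -5 = 110 deg
  cos(110 deg) = -0.3420, sin(110 deg) = 0.9397
  joint[2] = (-4.7756, 10.2413) + 4.9 * (-0.3420, 0.9397) = (-4.7756 + -1.6759, 10.2413 + 4.6045) = (-6.4515, 14.8458)
link 2: phi[2] = 115 + -5 + 40 = 150 deg
  cos(150 deg) = -0.8660, sin(150 deg) = 0.5000
  joint[3] = (-6.4515, 14.8458) + 7.7 * (-0.8660, 0.5000) = (-6.4515 + -6.6684, 14.8458 + 3.8500) = (-13.1199, 18.6958)
link 3: phi[3] = 115 + -5 + 40 + 90 = 240 deg
  cos(240 deg) = -0.5000, sin(240 deg) = -0.8660
  joint[4] = (-13.1199, 18.6958) + 7.7 * (-0.5000, -0.8660) = (-13.1199 + -3.8500, 18.6958 + -6.6684) = (-16.9699, 12.0274)
End effector: (-16.9699, 12.0274)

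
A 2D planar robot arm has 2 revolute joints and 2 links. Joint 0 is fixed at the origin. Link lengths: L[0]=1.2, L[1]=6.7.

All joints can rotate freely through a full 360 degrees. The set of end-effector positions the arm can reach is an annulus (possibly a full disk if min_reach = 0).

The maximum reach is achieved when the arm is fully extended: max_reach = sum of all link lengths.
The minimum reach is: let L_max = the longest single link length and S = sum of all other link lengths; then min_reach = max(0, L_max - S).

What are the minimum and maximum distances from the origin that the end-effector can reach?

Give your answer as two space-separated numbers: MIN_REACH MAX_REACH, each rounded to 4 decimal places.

Link lengths: [1.2, 6.7]
max_reach = 1.2 + 6.7 = 7.9
L_max = max([1.2, 6.7]) = 6.7
S (sum of others) = 7.9 - 6.7 = 1.2
min_reach = max(0, 6.7 - 1.2) = max(0, 5.5) = 5.5

Answer: 5.5000 7.9000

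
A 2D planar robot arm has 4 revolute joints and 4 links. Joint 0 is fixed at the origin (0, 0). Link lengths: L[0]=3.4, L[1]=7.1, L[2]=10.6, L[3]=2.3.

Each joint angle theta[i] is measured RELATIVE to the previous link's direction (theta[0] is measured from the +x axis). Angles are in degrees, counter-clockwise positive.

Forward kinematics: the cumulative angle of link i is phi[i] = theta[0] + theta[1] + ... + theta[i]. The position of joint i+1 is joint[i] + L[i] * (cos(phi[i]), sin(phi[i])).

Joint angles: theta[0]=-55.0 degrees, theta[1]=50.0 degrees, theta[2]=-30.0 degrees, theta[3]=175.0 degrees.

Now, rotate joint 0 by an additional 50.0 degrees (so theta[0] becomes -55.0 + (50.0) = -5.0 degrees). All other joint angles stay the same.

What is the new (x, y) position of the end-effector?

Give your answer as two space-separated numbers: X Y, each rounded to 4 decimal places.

joint[0] = (0.0000, 0.0000)  (base)
link 0: phi[0] = -5 = -5 deg
  cos(-5 deg) = 0.9962, sin(-5 deg) = -0.0872
  joint[1] = (0.0000, 0.0000) + 3.4 * (0.9962, -0.0872) = (0.0000 + 3.3871, 0.0000 + -0.2963) = (3.3871, -0.2963)
link 1: phi[1] = -5 + 50 = 45 deg
  cos(45 deg) = 0.7071, sin(45 deg) = 0.7071
  joint[2] = (3.3871, -0.2963) + 7.1 * (0.7071, 0.7071) = (3.3871 + 5.0205, -0.2963 + 5.0205) = (8.4075, 4.7241)
link 2: phi[2] = -5 + 50 + -30 = 15 deg
  cos(15 deg) = 0.9659, sin(15 deg) = 0.2588
  joint[3] = (8.4075, 4.7241) + 10.6 * (0.9659, 0.2588) = (8.4075 + 10.2388, 4.7241 + 2.7435) = (18.6463, 7.4676)
link 3: phi[3] = -5 + 50 + -30 + 175 = 190 deg
  cos(190 deg) = -0.9848, sin(190 deg) = -0.1736
  joint[4] = (18.6463, 7.4676) + 2.3 * (-0.9848, -0.1736) = (18.6463 + -2.2651, 7.4676 + -0.3994) = (16.3813, 7.0682)
End effector: (16.3813, 7.0682)

Answer: 16.3813 7.0682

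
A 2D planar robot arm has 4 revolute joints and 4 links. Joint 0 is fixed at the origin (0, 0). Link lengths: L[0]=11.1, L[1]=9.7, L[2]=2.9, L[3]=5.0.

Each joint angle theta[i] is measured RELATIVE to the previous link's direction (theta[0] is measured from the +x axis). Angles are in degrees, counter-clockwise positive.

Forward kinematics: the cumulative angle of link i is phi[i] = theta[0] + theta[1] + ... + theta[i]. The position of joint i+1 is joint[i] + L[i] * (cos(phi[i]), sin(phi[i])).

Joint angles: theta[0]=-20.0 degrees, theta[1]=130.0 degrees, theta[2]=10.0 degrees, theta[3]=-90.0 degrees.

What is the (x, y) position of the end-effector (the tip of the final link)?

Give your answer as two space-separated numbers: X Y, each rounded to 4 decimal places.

Answer: 9.9931 10.3301

Derivation:
joint[0] = (0.0000, 0.0000)  (base)
link 0: phi[0] = -20 = -20 deg
  cos(-20 deg) = 0.9397, sin(-20 deg) = -0.3420
  joint[1] = (0.0000, 0.0000) + 11.1 * (0.9397, -0.3420) = (0.0000 + 10.4306, 0.0000 + -3.7964) = (10.4306, -3.7964)
link 1: phi[1] = -20 + 130 = 110 deg
  cos(110 deg) = -0.3420, sin(110 deg) = 0.9397
  joint[2] = (10.4306, -3.7964) + 9.7 * (-0.3420, 0.9397) = (10.4306 + -3.3176, -3.7964 + 9.1150) = (7.1130, 5.3186)
link 2: phi[2] = -20 + 130 + 10 = 120 deg
  cos(120 deg) = -0.5000, sin(120 deg) = 0.8660
  joint[3] = (7.1130, 5.3186) + 2.9 * (-0.5000, 0.8660) = (7.1130 + -1.4500, 5.3186 + 2.5115) = (5.6630, 7.8301)
link 3: phi[3] = -20 + 130 + 10 + -90 = 30 deg
  cos(30 deg) = 0.8660, sin(30 deg) = 0.5000
  joint[4] = (5.6630, 7.8301) + 5 * (0.8660, 0.5000) = (5.6630 + 4.3301, 7.8301 + 2.5000) = (9.9931, 10.3301)
End effector: (9.9931, 10.3301)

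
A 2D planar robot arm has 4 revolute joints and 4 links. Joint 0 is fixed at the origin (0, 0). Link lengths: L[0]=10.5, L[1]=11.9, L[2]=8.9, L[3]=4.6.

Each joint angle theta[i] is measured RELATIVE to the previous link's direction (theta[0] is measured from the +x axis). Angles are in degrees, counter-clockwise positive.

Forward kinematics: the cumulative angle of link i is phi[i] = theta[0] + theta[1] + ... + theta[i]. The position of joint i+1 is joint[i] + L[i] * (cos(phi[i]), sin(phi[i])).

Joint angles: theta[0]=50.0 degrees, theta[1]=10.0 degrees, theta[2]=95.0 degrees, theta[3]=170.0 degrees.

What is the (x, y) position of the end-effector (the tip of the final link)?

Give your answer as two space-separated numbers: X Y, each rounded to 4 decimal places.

Answer: 8.4012 19.4720

Derivation:
joint[0] = (0.0000, 0.0000)  (base)
link 0: phi[0] = 50 = 50 deg
  cos(50 deg) = 0.6428, sin(50 deg) = 0.7660
  joint[1] = (0.0000, 0.0000) + 10.5 * (0.6428, 0.7660) = (0.0000 + 6.7493, 0.0000 + 8.0435) = (6.7493, 8.0435)
link 1: phi[1] = 50 + 10 = 60 deg
  cos(60 deg) = 0.5000, sin(60 deg) = 0.8660
  joint[2] = (6.7493, 8.0435) + 11.9 * (0.5000, 0.8660) = (6.7493 + 5.9500, 8.0435 + 10.3057) = (12.6993, 18.3492)
link 2: phi[2] = 50 + 10 + 95 = 155 deg
  cos(155 deg) = -0.9063, sin(155 deg) = 0.4226
  joint[3] = (12.6993, 18.3492) + 8.9 * (-0.9063, 0.4226) = (12.6993 + -8.0661, 18.3492 + 3.7613) = (4.6331, 22.1105)
link 3: phi[3] = 50 + 10 + 95 + 170 = 325 deg
  cos(325 deg) = 0.8192, sin(325 deg) = -0.5736
  joint[4] = (4.6331, 22.1105) + 4.6 * (0.8192, -0.5736) = (4.6331 + 3.7681, 22.1105 + -2.6385) = (8.4012, 19.4720)
End effector: (8.4012, 19.4720)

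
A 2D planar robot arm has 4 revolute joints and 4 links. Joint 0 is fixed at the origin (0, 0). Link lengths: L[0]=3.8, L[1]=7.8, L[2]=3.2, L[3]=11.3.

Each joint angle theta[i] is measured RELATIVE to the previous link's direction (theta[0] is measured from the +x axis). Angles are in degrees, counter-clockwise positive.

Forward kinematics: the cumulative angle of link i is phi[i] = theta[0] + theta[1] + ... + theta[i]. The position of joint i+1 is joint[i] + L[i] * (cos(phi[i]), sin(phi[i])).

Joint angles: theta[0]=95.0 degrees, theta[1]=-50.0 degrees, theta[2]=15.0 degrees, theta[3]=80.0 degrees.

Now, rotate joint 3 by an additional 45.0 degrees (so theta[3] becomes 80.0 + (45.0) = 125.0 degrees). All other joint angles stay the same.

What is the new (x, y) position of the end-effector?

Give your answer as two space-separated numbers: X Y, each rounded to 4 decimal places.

Answer: -4.4728 11.0874

Derivation:
joint[0] = (0.0000, 0.0000)  (base)
link 0: phi[0] = 95 = 95 deg
  cos(95 deg) = -0.0872, sin(95 deg) = 0.9962
  joint[1] = (0.0000, 0.0000) + 3.8 * (-0.0872, 0.9962) = (0.0000 + -0.3312, 0.0000 + 3.7855) = (-0.3312, 3.7855)
link 1: phi[1] = 95 + -50 = 45 deg
  cos(45 deg) = 0.7071, sin(45 deg) = 0.7071
  joint[2] = (-0.3312, 3.7855) + 7.8 * (0.7071, 0.7071) = (-0.3312 + 5.5154, 3.7855 + 5.5154) = (5.1842, 9.3010)
link 2: phi[2] = 95 + -50 + 15 = 60 deg
  cos(60 deg) = 0.5000, sin(60 deg) = 0.8660
  joint[3] = (5.1842, 9.3010) + 3.2 * (0.5000, 0.8660) = (5.1842 + 1.6000, 9.3010 + 2.7713) = (6.7842, 12.0723)
link 3: phi[3] = 95 + -50 + 15 + 125 = 185 deg
  cos(185 deg) = -0.9962, sin(185 deg) = -0.0872
  joint[4] = (6.7842, 12.0723) + 11.3 * (-0.9962, -0.0872) = (6.7842 + -11.2570, 12.0723 + -0.9849) = (-4.4728, 11.0874)
End effector: (-4.4728, 11.0874)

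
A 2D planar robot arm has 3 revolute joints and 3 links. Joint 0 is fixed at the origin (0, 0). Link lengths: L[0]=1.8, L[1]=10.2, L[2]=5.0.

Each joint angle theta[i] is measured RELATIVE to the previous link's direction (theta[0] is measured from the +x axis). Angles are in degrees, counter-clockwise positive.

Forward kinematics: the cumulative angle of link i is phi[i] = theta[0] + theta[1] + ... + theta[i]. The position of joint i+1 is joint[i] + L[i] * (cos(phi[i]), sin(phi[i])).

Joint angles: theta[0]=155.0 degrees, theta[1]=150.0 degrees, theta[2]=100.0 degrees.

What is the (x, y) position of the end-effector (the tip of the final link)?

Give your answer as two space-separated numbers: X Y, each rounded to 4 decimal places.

Answer: 7.7547 -4.0591

Derivation:
joint[0] = (0.0000, 0.0000)  (base)
link 0: phi[0] = 155 = 155 deg
  cos(155 deg) = -0.9063, sin(155 deg) = 0.4226
  joint[1] = (0.0000, 0.0000) + 1.8 * (-0.9063, 0.4226) = (0.0000 + -1.6314, 0.0000 + 0.7607) = (-1.6314, 0.7607)
link 1: phi[1] = 155 + 150 = 305 deg
  cos(305 deg) = 0.5736, sin(305 deg) = -0.8192
  joint[2] = (-1.6314, 0.7607) + 10.2 * (0.5736, -0.8192) = (-1.6314 + 5.8505, 0.7607 + -8.3554) = (4.2191, -7.5946)
link 2: phi[2] = 155 + 150 + 100 = 405 deg
  cos(405 deg) = 0.7071, sin(405 deg) = 0.7071
  joint[3] = (4.2191, -7.5946) + 5 * (0.7071, 0.7071) = (4.2191 + 3.5355, -7.5946 + 3.5355) = (7.7547, -4.0591)
End effector: (7.7547, -4.0591)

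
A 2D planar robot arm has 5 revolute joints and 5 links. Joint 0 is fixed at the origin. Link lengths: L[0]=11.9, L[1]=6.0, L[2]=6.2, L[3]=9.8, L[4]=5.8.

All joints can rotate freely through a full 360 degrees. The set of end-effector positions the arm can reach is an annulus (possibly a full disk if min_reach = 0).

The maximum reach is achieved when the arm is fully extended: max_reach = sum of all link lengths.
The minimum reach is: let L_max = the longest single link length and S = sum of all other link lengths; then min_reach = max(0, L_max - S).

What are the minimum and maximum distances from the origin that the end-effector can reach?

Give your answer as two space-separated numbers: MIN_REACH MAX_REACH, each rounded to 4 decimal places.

Link lengths: [11.9, 6.0, 6.2, 9.8, 5.8]
max_reach = 11.9 + 6 + 6.2 + 9.8 + 5.8 = 39.7
L_max = max([11.9, 6.0, 6.2, 9.8, 5.8]) = 11.9
S (sum of others) = 39.7 - 11.9 = 27.8
min_reach = max(0, 11.9 - 27.8) = max(0, -15.9) = 0

Answer: 0.0000 39.7000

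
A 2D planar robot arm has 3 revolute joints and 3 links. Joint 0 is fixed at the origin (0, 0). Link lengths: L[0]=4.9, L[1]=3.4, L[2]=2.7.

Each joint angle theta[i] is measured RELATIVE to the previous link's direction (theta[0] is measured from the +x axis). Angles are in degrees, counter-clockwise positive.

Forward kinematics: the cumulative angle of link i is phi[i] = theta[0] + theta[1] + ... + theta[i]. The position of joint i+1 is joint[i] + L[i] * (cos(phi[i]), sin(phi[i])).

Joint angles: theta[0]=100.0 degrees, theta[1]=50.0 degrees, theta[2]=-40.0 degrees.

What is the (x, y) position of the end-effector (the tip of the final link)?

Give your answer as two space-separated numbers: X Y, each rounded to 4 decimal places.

joint[0] = (0.0000, 0.0000)  (base)
link 0: phi[0] = 100 = 100 deg
  cos(100 deg) = -0.1736, sin(100 deg) = 0.9848
  joint[1] = (0.0000, 0.0000) + 4.9 * (-0.1736, 0.9848) = (0.0000 + -0.8509, 0.0000 + 4.8256) = (-0.8509, 4.8256)
link 1: phi[1] = 100 + 50 = 150 deg
  cos(150 deg) = -0.8660, sin(150 deg) = 0.5000
  joint[2] = (-0.8509, 4.8256) + 3.4 * (-0.8660, 0.5000) = (-0.8509 + -2.9445, 4.8256 + 1.7000) = (-3.7954, 6.5256)
link 2: phi[2] = 100 + 50 + -40 = 110 deg
  cos(110 deg) = -0.3420, sin(110 deg) = 0.9397
  joint[3] = (-3.7954, 6.5256) + 2.7 * (-0.3420, 0.9397) = (-3.7954 + -0.9235, 6.5256 + 2.5372) = (-4.7188, 9.0627)
End effector: (-4.7188, 9.0627)

Answer: -4.7188 9.0627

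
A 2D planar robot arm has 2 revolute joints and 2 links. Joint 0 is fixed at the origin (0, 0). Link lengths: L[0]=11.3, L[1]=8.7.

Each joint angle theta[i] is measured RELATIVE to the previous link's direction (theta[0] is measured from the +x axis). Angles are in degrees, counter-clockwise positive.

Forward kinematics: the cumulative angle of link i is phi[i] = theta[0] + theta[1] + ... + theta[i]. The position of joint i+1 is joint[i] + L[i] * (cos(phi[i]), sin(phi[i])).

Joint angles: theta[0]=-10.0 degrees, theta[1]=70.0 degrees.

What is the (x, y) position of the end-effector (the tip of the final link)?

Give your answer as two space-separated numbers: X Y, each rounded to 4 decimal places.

Answer: 15.4783 5.5722

Derivation:
joint[0] = (0.0000, 0.0000)  (base)
link 0: phi[0] = -10 = -10 deg
  cos(-10 deg) = 0.9848, sin(-10 deg) = -0.1736
  joint[1] = (0.0000, 0.0000) + 11.3 * (0.9848, -0.1736) = (0.0000 + 11.1283, 0.0000 + -1.9622) = (11.1283, -1.9622)
link 1: phi[1] = -10 + 70 = 60 deg
  cos(60 deg) = 0.5000, sin(60 deg) = 0.8660
  joint[2] = (11.1283, -1.9622) + 8.7 * (0.5000, 0.8660) = (11.1283 + 4.3500, -1.9622 + 7.5344) = (15.4783, 5.5722)
End effector: (15.4783, 5.5722)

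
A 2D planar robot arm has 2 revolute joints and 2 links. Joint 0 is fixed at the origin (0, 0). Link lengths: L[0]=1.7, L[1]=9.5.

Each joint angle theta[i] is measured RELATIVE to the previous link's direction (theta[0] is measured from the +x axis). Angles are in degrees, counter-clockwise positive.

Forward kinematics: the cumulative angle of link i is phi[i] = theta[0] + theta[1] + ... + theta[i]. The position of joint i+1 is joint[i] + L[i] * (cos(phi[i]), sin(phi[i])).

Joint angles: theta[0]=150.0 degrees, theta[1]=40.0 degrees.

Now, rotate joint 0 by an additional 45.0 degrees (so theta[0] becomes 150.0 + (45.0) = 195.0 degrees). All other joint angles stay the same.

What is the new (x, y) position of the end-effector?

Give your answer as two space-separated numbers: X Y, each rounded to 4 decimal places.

Answer: -7.0911 -8.2219

Derivation:
joint[0] = (0.0000, 0.0000)  (base)
link 0: phi[0] = 195 = 195 deg
  cos(195 deg) = -0.9659, sin(195 deg) = -0.2588
  joint[1] = (0.0000, 0.0000) + 1.7 * (-0.9659, -0.2588) = (0.0000 + -1.6421, 0.0000 + -0.4400) = (-1.6421, -0.4400)
link 1: phi[1] = 195 + 40 = 235 deg
  cos(235 deg) = -0.5736, sin(235 deg) = -0.8192
  joint[2] = (-1.6421, -0.4400) + 9.5 * (-0.5736, -0.8192) = (-1.6421 + -5.4490, -0.4400 + -7.7819) = (-7.0911, -8.2219)
End effector: (-7.0911, -8.2219)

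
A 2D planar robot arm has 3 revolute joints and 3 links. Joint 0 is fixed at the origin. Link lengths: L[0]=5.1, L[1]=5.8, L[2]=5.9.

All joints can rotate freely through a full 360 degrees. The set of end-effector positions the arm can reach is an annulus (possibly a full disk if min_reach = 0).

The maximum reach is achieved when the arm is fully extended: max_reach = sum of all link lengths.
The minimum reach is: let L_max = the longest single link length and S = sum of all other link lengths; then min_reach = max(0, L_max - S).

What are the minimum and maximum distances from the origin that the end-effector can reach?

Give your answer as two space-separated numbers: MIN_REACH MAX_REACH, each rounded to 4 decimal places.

Link lengths: [5.1, 5.8, 5.9]
max_reach = 5.1 + 5.8 + 5.9 = 16.8
L_max = max([5.1, 5.8, 5.9]) = 5.9
S (sum of others) = 16.8 - 5.9 = 10.9
min_reach = max(0, 5.9 - 10.9) = max(0, -5) = 0

Answer: 0.0000 16.8000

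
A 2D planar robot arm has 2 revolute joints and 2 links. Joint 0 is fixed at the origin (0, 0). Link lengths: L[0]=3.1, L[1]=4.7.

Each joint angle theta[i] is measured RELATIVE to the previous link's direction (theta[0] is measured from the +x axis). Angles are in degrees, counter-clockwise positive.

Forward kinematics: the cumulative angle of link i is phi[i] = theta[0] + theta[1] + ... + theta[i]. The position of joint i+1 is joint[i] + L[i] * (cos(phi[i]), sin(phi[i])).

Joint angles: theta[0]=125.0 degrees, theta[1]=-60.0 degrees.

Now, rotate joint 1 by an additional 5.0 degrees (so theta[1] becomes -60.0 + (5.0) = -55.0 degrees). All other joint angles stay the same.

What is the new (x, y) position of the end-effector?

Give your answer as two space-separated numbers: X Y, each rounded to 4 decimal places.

joint[0] = (0.0000, 0.0000)  (base)
link 0: phi[0] = 125 = 125 deg
  cos(125 deg) = -0.5736, sin(125 deg) = 0.8192
  joint[1] = (0.0000, 0.0000) + 3.1 * (-0.5736, 0.8192) = (0.0000 + -1.7781, 0.0000 + 2.5394) = (-1.7781, 2.5394)
link 1: phi[1] = 125 + -55 = 70 deg
  cos(70 deg) = 0.3420, sin(70 deg) = 0.9397
  joint[2] = (-1.7781, 2.5394) + 4.7 * (0.3420, 0.9397) = (-1.7781 + 1.6075, 2.5394 + 4.4166) = (-0.1706, 6.9559)
End effector: (-0.1706, 6.9559)

Answer: -0.1706 6.9559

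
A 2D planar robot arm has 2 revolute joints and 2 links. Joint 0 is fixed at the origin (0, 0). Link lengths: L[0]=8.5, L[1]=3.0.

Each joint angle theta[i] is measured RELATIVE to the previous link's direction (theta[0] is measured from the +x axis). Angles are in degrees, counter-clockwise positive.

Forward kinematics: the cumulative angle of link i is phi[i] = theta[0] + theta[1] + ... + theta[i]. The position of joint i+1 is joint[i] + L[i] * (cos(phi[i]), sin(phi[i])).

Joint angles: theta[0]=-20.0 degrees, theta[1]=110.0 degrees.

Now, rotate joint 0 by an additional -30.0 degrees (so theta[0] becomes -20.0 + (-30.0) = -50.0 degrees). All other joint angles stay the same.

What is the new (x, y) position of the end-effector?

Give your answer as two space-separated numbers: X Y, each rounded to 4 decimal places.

Answer: 6.9637 -3.9133

Derivation:
joint[0] = (0.0000, 0.0000)  (base)
link 0: phi[0] = -50 = -50 deg
  cos(-50 deg) = 0.6428, sin(-50 deg) = -0.7660
  joint[1] = (0.0000, 0.0000) + 8.5 * (0.6428, -0.7660) = (0.0000 + 5.4637, 0.0000 + -6.5114) = (5.4637, -6.5114)
link 1: phi[1] = -50 + 110 = 60 deg
  cos(60 deg) = 0.5000, sin(60 deg) = 0.8660
  joint[2] = (5.4637, -6.5114) + 3 * (0.5000, 0.8660) = (5.4637 + 1.5000, -6.5114 + 2.5981) = (6.9637, -3.9133)
End effector: (6.9637, -3.9133)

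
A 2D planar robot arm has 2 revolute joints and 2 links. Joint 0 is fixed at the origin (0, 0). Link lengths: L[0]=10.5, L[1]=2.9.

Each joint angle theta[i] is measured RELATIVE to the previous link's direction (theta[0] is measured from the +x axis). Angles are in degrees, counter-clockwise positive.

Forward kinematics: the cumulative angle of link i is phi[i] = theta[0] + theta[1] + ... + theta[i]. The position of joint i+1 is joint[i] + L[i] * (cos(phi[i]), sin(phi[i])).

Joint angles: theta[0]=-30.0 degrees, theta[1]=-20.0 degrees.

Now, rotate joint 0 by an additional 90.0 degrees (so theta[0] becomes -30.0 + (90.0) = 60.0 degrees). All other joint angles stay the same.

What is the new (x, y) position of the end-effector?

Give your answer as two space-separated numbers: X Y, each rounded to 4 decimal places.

joint[0] = (0.0000, 0.0000)  (base)
link 0: phi[0] = 60 = 60 deg
  cos(60 deg) = 0.5000, sin(60 deg) = 0.8660
  joint[1] = (0.0000, 0.0000) + 10.5 * (0.5000, 0.8660) = (0.0000 + 5.2500, 0.0000 + 9.0933) = (5.2500, 9.0933)
link 1: phi[1] = 60 + -20 = 40 deg
  cos(40 deg) = 0.7660, sin(40 deg) = 0.6428
  joint[2] = (5.2500, 9.0933) + 2.9 * (0.7660, 0.6428) = (5.2500 + 2.2215, 9.0933 + 1.8641) = (7.4715, 10.9574)
End effector: (7.4715, 10.9574)

Answer: 7.4715 10.9574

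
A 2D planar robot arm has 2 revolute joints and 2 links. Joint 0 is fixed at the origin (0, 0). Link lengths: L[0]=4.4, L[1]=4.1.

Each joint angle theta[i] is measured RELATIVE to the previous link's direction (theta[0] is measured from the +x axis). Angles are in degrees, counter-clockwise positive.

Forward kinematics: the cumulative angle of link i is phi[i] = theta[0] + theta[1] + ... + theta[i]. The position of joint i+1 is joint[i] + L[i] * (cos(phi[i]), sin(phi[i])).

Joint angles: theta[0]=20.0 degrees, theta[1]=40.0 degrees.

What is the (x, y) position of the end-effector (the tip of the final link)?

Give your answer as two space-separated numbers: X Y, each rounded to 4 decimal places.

joint[0] = (0.0000, 0.0000)  (base)
link 0: phi[0] = 20 = 20 deg
  cos(20 deg) = 0.9397, sin(20 deg) = 0.3420
  joint[1] = (0.0000, 0.0000) + 4.4 * (0.9397, 0.3420) = (0.0000 + 4.1346, 0.0000 + 1.5049) = (4.1346, 1.5049)
link 1: phi[1] = 20 + 40 = 60 deg
  cos(60 deg) = 0.5000, sin(60 deg) = 0.8660
  joint[2] = (4.1346, 1.5049) + 4.1 * (0.5000, 0.8660) = (4.1346 + 2.0500, 1.5049 + 3.5507) = (6.1846, 5.0556)
End effector: (6.1846, 5.0556)

Answer: 6.1846 5.0556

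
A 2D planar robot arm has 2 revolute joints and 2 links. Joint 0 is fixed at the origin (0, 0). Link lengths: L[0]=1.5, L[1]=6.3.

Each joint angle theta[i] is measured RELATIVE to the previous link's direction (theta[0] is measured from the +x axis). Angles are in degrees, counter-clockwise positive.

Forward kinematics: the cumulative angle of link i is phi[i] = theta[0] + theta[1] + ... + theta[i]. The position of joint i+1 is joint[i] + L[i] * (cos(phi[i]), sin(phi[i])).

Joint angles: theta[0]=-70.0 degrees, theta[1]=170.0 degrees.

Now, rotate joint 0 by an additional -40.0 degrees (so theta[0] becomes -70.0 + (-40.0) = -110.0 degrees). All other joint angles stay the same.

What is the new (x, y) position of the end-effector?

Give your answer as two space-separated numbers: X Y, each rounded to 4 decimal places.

joint[0] = (0.0000, 0.0000)  (base)
link 0: phi[0] = -110 = -110 deg
  cos(-110 deg) = -0.3420, sin(-110 deg) = -0.9397
  joint[1] = (0.0000, 0.0000) + 1.5 * (-0.3420, -0.9397) = (0.0000 + -0.5130, 0.0000 + -1.4095) = (-0.5130, -1.4095)
link 1: phi[1] = -110 + 170 = 60 deg
  cos(60 deg) = 0.5000, sin(60 deg) = 0.8660
  joint[2] = (-0.5130, -1.4095) + 6.3 * (0.5000, 0.8660) = (-0.5130 + 3.1500, -1.4095 + 5.4560) = (2.6370, 4.0464)
End effector: (2.6370, 4.0464)

Answer: 2.6370 4.0464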